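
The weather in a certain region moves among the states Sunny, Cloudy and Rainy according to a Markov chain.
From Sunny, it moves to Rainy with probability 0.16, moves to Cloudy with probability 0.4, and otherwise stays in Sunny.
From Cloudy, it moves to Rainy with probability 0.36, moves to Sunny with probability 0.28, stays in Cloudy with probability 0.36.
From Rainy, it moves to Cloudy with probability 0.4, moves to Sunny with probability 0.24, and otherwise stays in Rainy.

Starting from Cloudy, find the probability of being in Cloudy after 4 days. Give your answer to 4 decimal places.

Propagate the distribution vector 4 days from Cloudy.
After 0 days: (0.0000, 1.0000, 0.0000)
After 1 day: (0.2800, 0.3600, 0.3600)
After 2 days: (0.3104, 0.3856, 0.3040)
After 3 days: (0.3175, 0.3846, 0.2979)
After 4 days: (0.3189, 0.3846, 0.2965)
P(in Cloudy after 4 days) = 0.3846

0.3846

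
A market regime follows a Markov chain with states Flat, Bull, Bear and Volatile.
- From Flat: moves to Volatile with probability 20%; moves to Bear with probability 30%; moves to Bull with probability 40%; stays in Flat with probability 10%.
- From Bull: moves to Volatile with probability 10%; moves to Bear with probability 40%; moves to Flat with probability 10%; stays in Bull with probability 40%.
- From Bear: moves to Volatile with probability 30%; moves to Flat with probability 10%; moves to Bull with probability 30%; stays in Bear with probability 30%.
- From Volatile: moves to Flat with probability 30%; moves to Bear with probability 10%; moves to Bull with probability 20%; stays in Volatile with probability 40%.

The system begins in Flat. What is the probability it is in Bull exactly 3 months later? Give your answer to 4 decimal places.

Propagate the distribution vector 3 months from Flat.
After 0 months: (1.0000, 0.0000, 0.0000, 0.0000)
After 1 month: (0.1000, 0.4000, 0.3000, 0.2000)
After 2 months: (0.1400, 0.3300, 0.3000, 0.2300)
After 3 months: (0.1460, 0.3240, 0.2870, 0.2430)
P(in Bull after 3 months) = 0.3240

0.3240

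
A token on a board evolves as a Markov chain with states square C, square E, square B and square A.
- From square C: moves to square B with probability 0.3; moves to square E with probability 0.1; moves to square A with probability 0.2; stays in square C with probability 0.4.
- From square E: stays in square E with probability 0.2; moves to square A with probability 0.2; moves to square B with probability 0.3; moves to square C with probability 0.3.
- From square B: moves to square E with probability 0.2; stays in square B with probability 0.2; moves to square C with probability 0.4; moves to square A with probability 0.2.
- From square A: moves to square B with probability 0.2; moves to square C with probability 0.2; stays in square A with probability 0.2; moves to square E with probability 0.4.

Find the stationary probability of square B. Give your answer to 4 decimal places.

Let the stationary distribution be π with π = πP and π_1 + π_2 + π_3 + π_4 = 1.
π_1 = 0.4·π_1 + 0.3·π_2 + 0.4·π_3 + 0.2·π_4
π_2 = 0.1·π_1 + 0.2·π_2 + 0.2·π_3 + 0.4·π_4
π_3 = 0.3·π_1 + 0.3·π_2 + 0.2·π_3 + 0.2·π_4
Solving with the normalization constraint gives π = (0.3394, 0.2061, 0.2545, 0.2000).
So the stationary probability of square B is 0.2545.

0.2545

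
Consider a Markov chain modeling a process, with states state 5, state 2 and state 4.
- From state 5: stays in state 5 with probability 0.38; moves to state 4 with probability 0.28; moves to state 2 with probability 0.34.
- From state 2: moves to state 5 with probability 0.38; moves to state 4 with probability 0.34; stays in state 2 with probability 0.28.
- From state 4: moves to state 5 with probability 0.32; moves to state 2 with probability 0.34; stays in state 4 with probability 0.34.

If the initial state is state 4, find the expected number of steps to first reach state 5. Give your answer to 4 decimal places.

2.9477

Let t(s) be the expected number of steps to first reach state 5 from state s, with t(state 5) = 0. Conditioning on the first step:
t(state 2) = 1 + 0.28·t(state 2) + 0.34·t(state 4)
t(state 4) = 1 + 0.34·t(state 2) + 0.34·t(state 4)
Solving: t(state 2) = 2.7809, t(state 4) = 2.9477.
Expected steps from state 4 to state 5: 2.9477.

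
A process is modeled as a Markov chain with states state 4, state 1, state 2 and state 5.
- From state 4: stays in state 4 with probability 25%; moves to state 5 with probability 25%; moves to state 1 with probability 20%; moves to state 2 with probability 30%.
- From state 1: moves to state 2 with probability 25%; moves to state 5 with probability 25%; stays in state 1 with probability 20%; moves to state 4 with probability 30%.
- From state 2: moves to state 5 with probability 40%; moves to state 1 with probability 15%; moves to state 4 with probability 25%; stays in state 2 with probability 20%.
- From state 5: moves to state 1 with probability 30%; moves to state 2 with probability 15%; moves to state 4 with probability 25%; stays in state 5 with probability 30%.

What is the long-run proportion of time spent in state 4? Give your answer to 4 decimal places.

Let the stationary distribution be π with π = πP and π_1 + π_2 + π_3 + π_4 = 1.
π_1 = 0.25·π_1 + 0.3·π_2 + 0.25·π_3 + 0.25·π_4
π_2 = 0.2·π_1 + 0.2·π_2 + 0.15·π_3 + 0.3·π_4
π_3 = 0.3·π_1 + 0.25·π_2 + 0.2·π_3 + 0.15·π_4
Solving with the normalization constraint gives π = (0.2609, 0.2187, 0.2221, 0.2982).
So the stationary probability of state 4 is 0.2609.

0.2609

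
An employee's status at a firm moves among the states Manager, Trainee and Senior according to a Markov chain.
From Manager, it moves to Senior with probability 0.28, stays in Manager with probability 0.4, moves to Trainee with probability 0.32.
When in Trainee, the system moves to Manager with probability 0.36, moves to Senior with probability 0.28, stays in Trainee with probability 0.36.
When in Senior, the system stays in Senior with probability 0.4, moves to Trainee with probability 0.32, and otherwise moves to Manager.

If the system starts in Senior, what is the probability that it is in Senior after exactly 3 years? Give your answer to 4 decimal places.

0.3194

Propagate the distribution vector 3 years from Senior.
After 0 years: (0.0000, 0.0000, 1.0000)
After 1 year: (0.2800, 0.3200, 0.4000)
After 2 years: (0.3392, 0.3328, 0.3280)
After 3 years: (0.3473, 0.3333, 0.3194)
P(in Senior after 3 years) = 0.3194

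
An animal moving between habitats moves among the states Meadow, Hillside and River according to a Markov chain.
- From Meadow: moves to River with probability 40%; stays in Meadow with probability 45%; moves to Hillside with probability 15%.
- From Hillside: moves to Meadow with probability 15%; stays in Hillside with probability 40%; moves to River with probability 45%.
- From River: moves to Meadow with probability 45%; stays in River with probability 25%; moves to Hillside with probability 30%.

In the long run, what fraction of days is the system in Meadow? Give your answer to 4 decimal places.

0.3684

Let the stationary distribution be π with π = πP and π_1 + π_2 + π_3 = 1.
π_1 = 0.45·π_1 + 0.15·π_2 + 0.45·π_3
π_2 = 0.15·π_1 + 0.4·π_2 + 0.3·π_3
Solving with the normalization constraint gives π = (0.3684, 0.2719, 0.3596).
So the stationary probability of Meadow is 0.3684.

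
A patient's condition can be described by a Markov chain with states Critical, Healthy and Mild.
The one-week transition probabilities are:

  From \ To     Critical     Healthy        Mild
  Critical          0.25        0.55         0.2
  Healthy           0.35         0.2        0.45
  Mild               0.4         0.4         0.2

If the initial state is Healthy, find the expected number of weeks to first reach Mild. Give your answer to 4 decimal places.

Let t(s) be the expected number of weeks to first reach Mild from state s, with t(Mild) = 0. Conditioning on the first week:
t(Critical) = 1 + 0.25·t(Critical) + 0.55·t(Healthy)
t(Healthy) = 1 + 0.35·t(Critical) + 0.2·t(Healthy)
Solving: t(Critical) = 3.3129, t(Healthy) = 2.6994.
Expected weeks from Healthy to Mild: 2.6994.

2.6994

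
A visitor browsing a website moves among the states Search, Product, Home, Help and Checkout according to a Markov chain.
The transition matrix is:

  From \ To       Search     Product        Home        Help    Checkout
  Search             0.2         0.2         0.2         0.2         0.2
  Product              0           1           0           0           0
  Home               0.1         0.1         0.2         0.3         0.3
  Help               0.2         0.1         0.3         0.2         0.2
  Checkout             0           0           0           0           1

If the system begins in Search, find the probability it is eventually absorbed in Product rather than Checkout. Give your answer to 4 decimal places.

0.4118

Let h(s) be the probability of absorption at Product starting from transient state s. Then h(Product) = 1 and h(Checkout) = 0. By first-step analysis:
h(Search) = 0.2·h(Search) + 0.2·1 + 0.2·h(Home) + 0.2·h(Help) + 0.2·0
h(Home) = 0.1·h(Search) + 0.1·1 + 0.2·h(Home) + 0.3·h(Help) + 0.3·0
h(Help) = 0.2·h(Search) + 0.1·1 + 0.3·h(Home) + 0.2·h(Help) + 0.2·0
Solving: h(Search) = 0.4118, h(Home) = 0.3048, h(Help) = 0.3422.
Starting from Search, the probability is 0.4118.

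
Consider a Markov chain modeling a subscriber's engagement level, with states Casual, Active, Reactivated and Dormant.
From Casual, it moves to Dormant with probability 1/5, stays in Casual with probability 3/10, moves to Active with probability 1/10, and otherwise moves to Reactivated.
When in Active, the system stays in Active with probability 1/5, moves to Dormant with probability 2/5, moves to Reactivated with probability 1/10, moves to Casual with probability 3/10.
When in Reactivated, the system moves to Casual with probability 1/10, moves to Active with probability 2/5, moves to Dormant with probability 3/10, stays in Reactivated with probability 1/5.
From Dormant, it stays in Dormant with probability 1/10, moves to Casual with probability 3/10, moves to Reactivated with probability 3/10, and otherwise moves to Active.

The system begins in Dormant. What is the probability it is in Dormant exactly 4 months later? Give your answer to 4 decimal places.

Propagate the distribution vector 4 months from Dormant.
After 0 months: (0.0000, 0.0000, 0.0000, 1.0000)
After 1 month: (0.3000, 0.3000, 0.3000, 0.1000)
After 2 months: (0.2400, 0.2400, 0.2400, 0.2800)
After 3 months: (0.2520, 0.2520, 0.2520, 0.2440)
After 4 months: (0.2496, 0.2496, 0.2496, 0.2512)
P(in Dormant after 4 months) = 0.2512

0.2512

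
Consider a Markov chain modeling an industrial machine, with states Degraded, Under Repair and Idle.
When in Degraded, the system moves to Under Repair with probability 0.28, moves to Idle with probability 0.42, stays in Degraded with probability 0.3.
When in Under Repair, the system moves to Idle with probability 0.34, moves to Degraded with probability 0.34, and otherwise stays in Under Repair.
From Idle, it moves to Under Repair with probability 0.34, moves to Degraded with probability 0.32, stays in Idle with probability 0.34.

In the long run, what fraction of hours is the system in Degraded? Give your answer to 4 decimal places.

0.3199

Let the stationary distribution be π with π = πP and π_1 + π_2 + π_3 = 1.
π_1 = 0.3·π_1 + 0.34·π_2 + 0.32·π_3
π_2 = 0.28·π_1 + 0.32·π_2 + 0.34·π_3
Solving with the normalization constraint gives π = (0.3199, 0.3145, 0.3656).
So the stationary probability of Degraded is 0.3199.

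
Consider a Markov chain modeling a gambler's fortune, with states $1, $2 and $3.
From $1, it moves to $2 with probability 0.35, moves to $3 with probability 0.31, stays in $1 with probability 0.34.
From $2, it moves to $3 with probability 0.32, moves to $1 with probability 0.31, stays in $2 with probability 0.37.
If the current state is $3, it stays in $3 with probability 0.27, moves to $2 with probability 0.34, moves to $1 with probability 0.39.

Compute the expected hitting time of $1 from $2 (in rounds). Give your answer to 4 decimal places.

2.9906

Let t(s) be the expected number of rounds to first reach $1 from state s, with t($1) = 0. Conditioning on the first round:
t($2) = 1 + 0.37·t($2) + 0.32·t($3)
t($3) = 1 + 0.34·t($2) + 0.27·t($3)
Solving: t($2) = 2.9906, t($3) = 2.7627.
Expected rounds from $2 to $1: 2.9906.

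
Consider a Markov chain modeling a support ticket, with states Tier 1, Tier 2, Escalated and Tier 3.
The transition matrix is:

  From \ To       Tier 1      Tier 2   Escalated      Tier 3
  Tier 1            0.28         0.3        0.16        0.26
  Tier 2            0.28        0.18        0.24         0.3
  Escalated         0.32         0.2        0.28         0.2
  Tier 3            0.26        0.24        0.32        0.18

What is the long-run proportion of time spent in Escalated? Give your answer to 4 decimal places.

Let the stationary distribution be π with π = πP and π_1 + π_2 + π_3 + π_4 = 1.
π_1 = 0.28·π_1 + 0.28·π_2 + 0.32·π_3 + 0.26·π_4
π_2 = 0.3·π_1 + 0.18·π_2 + 0.2·π_3 + 0.24·π_4
π_3 = 0.16·π_1 + 0.24·π_2 + 0.28·π_3 + 0.32·π_4
Solving with the normalization constraint gives π = (0.2851, 0.2333, 0.2459, 0.2357).
So the stationary probability of Escalated is 0.2459.

0.2459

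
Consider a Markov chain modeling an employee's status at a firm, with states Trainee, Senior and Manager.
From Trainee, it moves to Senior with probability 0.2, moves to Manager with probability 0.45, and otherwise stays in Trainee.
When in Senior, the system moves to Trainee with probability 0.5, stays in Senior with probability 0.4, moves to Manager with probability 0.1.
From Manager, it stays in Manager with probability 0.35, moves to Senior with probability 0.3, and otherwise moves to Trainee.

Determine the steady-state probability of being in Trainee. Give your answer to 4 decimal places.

Let the stationary distribution be π with π = πP and π_1 + π_2 + π_3 = 1.
π_1 = 0.35·π_1 + 0.5·π_2 + 0.35·π_3
π_2 = 0.2·π_1 + 0.4·π_2 + 0.3·π_3
Solving with the normalization constraint gives π = (0.3934, 0.2896, 0.3169).
So the stationary probability of Trainee is 0.3934.

0.3934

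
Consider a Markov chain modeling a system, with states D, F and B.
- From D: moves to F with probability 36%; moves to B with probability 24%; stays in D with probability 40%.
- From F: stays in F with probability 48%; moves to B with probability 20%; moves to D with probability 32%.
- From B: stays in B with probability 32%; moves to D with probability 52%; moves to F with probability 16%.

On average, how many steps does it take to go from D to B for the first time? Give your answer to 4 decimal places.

Let t(s) be the expected number of steps to first reach B from state s, with t(B) = 0. Conditioning on the first step:
t(D) = 1 + 0.4·t(D) + 0.36·t(F)
t(F) = 1 + 0.32·t(D) + 0.48·t(F)
Solving: t(D) = 4.4715, t(F) = 4.6748.
Expected steps from D to B: 4.4715.

4.4715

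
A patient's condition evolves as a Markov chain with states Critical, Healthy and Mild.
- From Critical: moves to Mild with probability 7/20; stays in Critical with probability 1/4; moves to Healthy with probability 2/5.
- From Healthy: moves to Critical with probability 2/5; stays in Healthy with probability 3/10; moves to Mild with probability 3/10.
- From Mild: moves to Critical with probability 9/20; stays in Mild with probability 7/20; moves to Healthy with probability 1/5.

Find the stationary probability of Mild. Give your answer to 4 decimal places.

Let the stationary distribution be π with π = πP and π_1 + π_2 + π_3 = 1.
π_1 = 0.25·π_1 + 0.4·π_2 + 0.45·π_3
π_2 = 0.4·π_1 + 0.3·π_2 + 0.2·π_3
Solving with the normalization constraint gives π = (0.3624, 0.3028, 0.3349).
So the stationary probability of Mild is 0.3349.

0.3349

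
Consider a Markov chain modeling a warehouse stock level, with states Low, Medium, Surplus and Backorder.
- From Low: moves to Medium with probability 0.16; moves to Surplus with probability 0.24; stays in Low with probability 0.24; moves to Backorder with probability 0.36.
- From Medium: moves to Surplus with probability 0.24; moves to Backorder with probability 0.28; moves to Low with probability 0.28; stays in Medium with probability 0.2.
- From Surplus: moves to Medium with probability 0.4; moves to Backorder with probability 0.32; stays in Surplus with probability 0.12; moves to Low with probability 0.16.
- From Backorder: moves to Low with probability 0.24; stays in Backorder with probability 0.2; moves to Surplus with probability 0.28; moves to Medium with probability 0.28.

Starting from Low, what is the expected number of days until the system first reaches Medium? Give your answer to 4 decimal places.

3.9947

Let t(s) be the expected number of days to first reach Medium from state s, with t(Medium) = 0. Conditioning on the first day:
t(Low) = 1 + 0.24·t(Low) + 0.24·t(Surplus) + 0.36·t(Backorder)
t(Surplus) = 1 + 0.16·t(Low) + 0.12·t(Surplus) + 0.32·t(Backorder)
t(Backorder) = 1 + 0.24·t(Low) + 0.28·t(Surplus) + 0.2·t(Backorder)
Solving: t(Low) = 3.9947, t(Surplus) = 3.1545, t(Backorder) = 3.5525.
Expected days from Low to Medium: 3.9947.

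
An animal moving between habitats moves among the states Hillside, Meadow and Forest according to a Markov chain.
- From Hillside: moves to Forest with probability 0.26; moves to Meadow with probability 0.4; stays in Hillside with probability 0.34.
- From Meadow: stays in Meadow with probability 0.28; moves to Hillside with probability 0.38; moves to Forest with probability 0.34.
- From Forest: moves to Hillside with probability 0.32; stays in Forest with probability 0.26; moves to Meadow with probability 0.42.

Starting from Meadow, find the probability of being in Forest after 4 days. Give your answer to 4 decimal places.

Propagate the distribution vector 4 days from Meadow.
After 0 days: (0.0000, 1.0000, 0.0000)
After 1 day: (0.3800, 0.2800, 0.3400)
After 2 days: (0.3444, 0.3732, 0.2824)
After 3 days: (0.3493, 0.3609, 0.2899)
After 4 days: (0.3486, 0.3625, 0.2889)
P(in Forest after 4 days) = 0.2889

0.2889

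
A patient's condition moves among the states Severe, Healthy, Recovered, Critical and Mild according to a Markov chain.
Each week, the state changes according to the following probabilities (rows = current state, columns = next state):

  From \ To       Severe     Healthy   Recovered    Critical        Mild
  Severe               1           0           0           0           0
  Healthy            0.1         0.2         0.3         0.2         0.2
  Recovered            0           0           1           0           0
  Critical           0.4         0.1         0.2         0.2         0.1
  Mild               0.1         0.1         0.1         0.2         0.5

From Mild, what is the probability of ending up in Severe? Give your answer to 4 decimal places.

0.5294

Let h(s) be the probability of absorption at Severe starting from transient state s. Then h(Severe) = 1 and h(Recovered) = 0. By first-step analysis:
h(Healthy) = 0.1·1 + 0.2·h(Healthy) + 0.3·0 + 0.2·h(Critical) + 0.2·h(Mild)
h(Critical) = 0.4·1 + 0.1·h(Healthy) + 0.2·0 + 0.2·h(Critical) + 0.1·h(Mild)
h(Mild) = 0.1·1 + 0.1·h(Healthy) + 0.1·0 + 0.2·h(Critical) + 0.5·h(Mild)
Solving: h(Healthy) = 0.4118, h(Critical) = 0.6176, h(Mild) = 0.5294.
Starting from Mild, the probability is 0.5294.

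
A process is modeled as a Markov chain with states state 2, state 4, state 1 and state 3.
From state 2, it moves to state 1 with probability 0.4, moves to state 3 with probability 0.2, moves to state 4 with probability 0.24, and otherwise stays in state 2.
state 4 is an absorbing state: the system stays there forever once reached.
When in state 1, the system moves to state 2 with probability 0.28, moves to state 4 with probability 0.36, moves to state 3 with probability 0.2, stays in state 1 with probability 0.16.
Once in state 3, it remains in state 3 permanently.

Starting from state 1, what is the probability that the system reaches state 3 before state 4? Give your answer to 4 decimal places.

0.3774

Let h(s) be the probability of absorption at state 3 starting from transient state s. Then h(state 3) = 1 and h(state 4) = 0. By first-step analysis:
h(state 2) = 0.16·h(state 2) + 0.24·0 + 0.4·h(state 1) + 0.2·1
h(state 1) = 0.28·h(state 2) + 0.36·0 + 0.16·h(state 1) + 0.2·1
Solving: h(state 2) = 0.4178, h(state 1) = 0.3774.
Starting from state 1, the probability is 0.3774.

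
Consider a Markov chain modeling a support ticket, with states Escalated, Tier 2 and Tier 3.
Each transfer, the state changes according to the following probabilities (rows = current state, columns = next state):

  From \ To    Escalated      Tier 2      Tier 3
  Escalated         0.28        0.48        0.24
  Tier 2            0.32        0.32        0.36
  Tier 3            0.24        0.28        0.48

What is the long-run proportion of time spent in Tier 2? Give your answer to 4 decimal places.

0.3498

Let the stationary distribution be π with π = πP and π_1 + π_2 + π_3 = 1.
π_1 = 0.28·π_1 + 0.32·π_2 + 0.24·π_3
π_2 = 0.48·π_1 + 0.32·π_2 + 0.28·π_3
Solving with the normalization constraint gives π = (0.2792, 0.3498, 0.3710).
So the stationary probability of Tier 2 is 0.3498.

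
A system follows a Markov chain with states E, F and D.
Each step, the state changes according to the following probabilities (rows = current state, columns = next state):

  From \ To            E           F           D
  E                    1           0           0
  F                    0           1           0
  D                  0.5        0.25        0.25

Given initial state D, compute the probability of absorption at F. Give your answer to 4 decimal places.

Let h(s) be the probability of absorption at F starting from transient state s. Then h(F) = 1 and h(E) = 0. By first-step analysis:
h(D) = 0.5·0 + 0.25·1 + 0.25·h(D)
Solving: h(D) = 0.3333.
Starting from D, the probability is 0.3333.

0.3333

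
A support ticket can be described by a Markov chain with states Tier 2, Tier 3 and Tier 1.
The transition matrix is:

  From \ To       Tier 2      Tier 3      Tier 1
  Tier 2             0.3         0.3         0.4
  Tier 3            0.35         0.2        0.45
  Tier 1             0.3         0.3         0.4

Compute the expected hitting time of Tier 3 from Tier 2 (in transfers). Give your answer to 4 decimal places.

Let t(s) be the expected number of transfers to first reach Tier 3 from state s, with t(Tier 3) = 0. Conditioning on the first transfer:
t(Tier 2) = 1 + 0.3·t(Tier 2) + 0.4·t(Tier 1)
t(Tier 1) = 1 + 0.3·t(Tier 2) + 0.4·t(Tier 1)
Solving: t(Tier 2) = 3.3333, t(Tier 1) = 3.3333.
Expected transfers from Tier 2 to Tier 3: 3.3333.

3.3333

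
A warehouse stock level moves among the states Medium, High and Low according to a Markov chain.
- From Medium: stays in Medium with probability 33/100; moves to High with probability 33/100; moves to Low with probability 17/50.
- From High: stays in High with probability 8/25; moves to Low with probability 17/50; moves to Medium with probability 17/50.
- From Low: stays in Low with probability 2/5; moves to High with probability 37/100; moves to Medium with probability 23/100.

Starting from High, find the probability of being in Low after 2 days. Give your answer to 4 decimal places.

Sum over the intermediate state after 1 day:
P = P(High→Medium)·P(Medium→Low) + P(High→High)·P(High→Low) + P(High→Low)·P(Low→Low)
  = 0.34×0.34 + 0.32×0.34 + 0.34×0.4
  = 0.1156 + 0.1088 + 0.1360 = 0.3604

0.3604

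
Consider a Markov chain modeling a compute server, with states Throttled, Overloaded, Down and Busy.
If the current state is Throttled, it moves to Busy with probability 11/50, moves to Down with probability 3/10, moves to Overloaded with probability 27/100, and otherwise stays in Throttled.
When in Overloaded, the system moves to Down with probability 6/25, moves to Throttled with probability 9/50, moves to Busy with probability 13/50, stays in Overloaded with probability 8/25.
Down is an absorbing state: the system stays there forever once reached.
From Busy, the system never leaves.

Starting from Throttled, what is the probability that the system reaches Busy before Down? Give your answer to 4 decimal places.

Let h(s) be the probability of absorption at Busy starting from transient state s. Then h(Busy) = 1 and h(Down) = 0. By first-step analysis:
h(Throttled) = 0.21·h(Throttled) + 0.27·h(Overloaded) + 0.3·0 + 0.22·1
h(Overloaded) = 0.18·h(Throttled) + 0.32·h(Overloaded) + 0.24·0 + 0.26·1
Solving: h(Throttled) = 0.4499, h(Overloaded) = 0.5014.
Starting from Throttled, the probability is 0.4499.

0.4499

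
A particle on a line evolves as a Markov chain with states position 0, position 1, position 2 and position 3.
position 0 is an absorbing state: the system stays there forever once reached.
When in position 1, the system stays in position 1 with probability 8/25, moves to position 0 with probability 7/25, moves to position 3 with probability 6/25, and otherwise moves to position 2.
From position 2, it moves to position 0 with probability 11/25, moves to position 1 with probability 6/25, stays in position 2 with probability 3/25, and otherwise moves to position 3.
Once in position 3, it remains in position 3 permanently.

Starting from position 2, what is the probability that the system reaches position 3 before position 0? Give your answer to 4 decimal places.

Let h(s) be the probability of absorption at position 3 starting from transient state s. Then h(position 3) = 1 and h(position 0) = 0. By first-step analysis:
h(position 1) = 0.28·0 + 0.32·h(position 1) + 0.16·h(position 2) + 0.24·1
h(position 2) = 0.44·0 + 0.24·h(position 1) + 0.12·h(position 2) + 0.2·1
Solving: h(position 1) = 0.4343, h(position 2) = 0.3457.
Starting from position 2, the probability is 0.3457.

0.3457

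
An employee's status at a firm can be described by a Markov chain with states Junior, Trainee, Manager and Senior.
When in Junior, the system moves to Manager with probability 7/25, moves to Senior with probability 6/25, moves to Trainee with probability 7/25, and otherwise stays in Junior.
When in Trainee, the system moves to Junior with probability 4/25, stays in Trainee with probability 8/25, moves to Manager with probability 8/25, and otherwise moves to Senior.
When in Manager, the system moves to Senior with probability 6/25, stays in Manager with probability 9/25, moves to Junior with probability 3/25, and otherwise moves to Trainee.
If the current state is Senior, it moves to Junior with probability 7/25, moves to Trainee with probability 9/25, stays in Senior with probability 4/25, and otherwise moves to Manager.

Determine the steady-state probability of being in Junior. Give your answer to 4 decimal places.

0.1805

Let the stationary distribution be π with π = πP and π_1 + π_2 + π_3 + π_4 = 1.
π_1 = 0.2·π_1 + 0.16·π_2 + 0.12·π_3 + 0.28·π_4
π_2 = 0.28·π_1 + 0.32·π_2 + 0.28·π_3 + 0.36·π_4
π_3 = 0.28·π_1 + 0.32·π_2 + 0.36·π_3 + 0.2·π_4
Solving with the normalization constraint gives π = (0.1805, 0.3092, 0.2995, 0.2108).
So the stationary probability of Junior is 0.1805.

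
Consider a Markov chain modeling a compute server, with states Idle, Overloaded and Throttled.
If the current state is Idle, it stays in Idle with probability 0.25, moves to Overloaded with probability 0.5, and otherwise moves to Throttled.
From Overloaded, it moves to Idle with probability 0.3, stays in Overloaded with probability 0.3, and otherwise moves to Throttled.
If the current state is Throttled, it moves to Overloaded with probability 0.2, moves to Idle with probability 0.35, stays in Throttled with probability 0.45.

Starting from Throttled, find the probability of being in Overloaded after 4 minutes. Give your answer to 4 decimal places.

Propagate the distribution vector 4 minutes from Throttled.
After 0 minutes: (0.0000, 0.0000, 1.0000)
After 1 minute: (0.3500, 0.2000, 0.4500)
After 2 minutes: (0.3050, 0.3250, 0.3700)
After 3 minutes: (0.3033, 0.3240, 0.3728)
After 4 minutes: (0.3035, 0.3234, 0.3732)
P(in Overloaded after 4 minutes) = 0.3234

0.3234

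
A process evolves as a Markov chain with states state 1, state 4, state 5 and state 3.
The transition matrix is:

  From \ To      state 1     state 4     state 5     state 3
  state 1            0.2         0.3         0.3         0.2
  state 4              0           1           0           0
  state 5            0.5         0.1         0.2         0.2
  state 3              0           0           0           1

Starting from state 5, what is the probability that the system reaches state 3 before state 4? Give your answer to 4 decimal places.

Let h(s) be the probability of absorption at state 3 starting from transient state s. Then h(state 3) = 1 and h(state 4) = 0. By first-step analysis:
h(state 1) = 0.2·h(state 1) + 0.3·0 + 0.3·h(state 5) + 0.2·1
h(state 5) = 0.5·h(state 1) + 0.1·0 + 0.2·h(state 5) + 0.2·1
Solving: h(state 1) = 0.4490, h(state 5) = 0.5306.
Starting from state 5, the probability is 0.5306.

0.5306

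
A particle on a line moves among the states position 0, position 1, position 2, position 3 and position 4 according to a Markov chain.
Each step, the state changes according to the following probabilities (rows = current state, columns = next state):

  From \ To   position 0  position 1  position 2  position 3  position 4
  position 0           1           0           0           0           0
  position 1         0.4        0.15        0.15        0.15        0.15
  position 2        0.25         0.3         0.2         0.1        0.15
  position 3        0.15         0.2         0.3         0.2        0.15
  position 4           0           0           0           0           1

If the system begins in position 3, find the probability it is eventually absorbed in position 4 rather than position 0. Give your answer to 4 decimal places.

0.3971

Let h(s) be the probability of absorption at position 4 starting from transient state s. Then h(position 4) = 1 and h(position 0) = 0. By first-step analysis:
h(position 1) = 0.4·0 + 0.15·h(position 1) + 0.15·h(position 2) + 0.15·h(position 3) + 0.15·1
h(position 2) = 0.25·0 + 0.3·h(position 1) + 0.2·h(position 2) + 0.1·h(position 3) + 0.15·1
h(position 3) = 0.15·0 + 0.2·h(position 1) + 0.3·h(position 2) + 0.2·h(position 3) + 0.15·1
Solving: h(position 1) = 0.3088, h(position 2) = 0.3529, h(position 3) = 0.3971.
Starting from position 3, the probability is 0.3971.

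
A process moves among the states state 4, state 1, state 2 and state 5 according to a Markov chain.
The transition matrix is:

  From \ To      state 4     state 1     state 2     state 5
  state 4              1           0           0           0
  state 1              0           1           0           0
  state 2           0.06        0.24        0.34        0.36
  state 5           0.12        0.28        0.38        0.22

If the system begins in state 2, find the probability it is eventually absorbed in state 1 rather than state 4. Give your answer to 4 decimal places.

0.7619

Let h(s) be the probability of absorption at state 1 starting from transient state s. Then h(state 1) = 1 and h(state 4) = 0. By first-step analysis:
h(state 2) = 0.06·0 + 0.24·1 + 0.34·h(state 2) + 0.36·h(state 5)
h(state 5) = 0.12·0 + 0.28·1 + 0.38·h(state 2) + 0.22·h(state 5)
Solving: h(state 2) = 0.7619, h(state 5) = 0.7302.
Starting from state 2, the probability is 0.7619.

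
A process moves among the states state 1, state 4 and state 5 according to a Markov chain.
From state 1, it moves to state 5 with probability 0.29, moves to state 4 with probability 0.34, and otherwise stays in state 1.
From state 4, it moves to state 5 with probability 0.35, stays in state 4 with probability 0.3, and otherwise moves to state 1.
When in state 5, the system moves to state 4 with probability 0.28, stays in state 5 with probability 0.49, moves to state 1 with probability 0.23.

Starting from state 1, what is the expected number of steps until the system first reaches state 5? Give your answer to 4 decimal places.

3.2298

Let t(s) be the expected number of steps to first reach state 5 from state s, with t(state 5) = 0. Conditioning on the first step:
t(state 1) = 1 + 0.37·t(state 1) + 0.34·t(state 4)
t(state 4) = 1 + 0.35·t(state 1) + 0.3·t(state 4)
Solving: t(state 1) = 3.2298, t(state 4) = 3.0435.
Expected steps from state 1 to state 5: 3.2298.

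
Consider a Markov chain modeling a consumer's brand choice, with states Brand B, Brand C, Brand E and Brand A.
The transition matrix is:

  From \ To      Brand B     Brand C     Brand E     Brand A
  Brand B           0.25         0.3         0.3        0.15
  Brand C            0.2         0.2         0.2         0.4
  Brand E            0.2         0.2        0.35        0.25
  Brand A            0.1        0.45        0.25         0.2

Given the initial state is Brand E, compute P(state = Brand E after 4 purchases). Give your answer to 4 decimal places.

Propagate the distribution vector 4 purchases from Brand E.
After 0 purchases: (0.0000, 0.0000, 1.0000, 0.0000)
After 1 purchase: (0.2000, 0.2000, 0.3500, 0.2500)
After 2 purchases: (0.1850, 0.2825, 0.2850, 0.2475)
After 3 purchases: (0.1845, 0.2804, 0.2736, 0.2615)
After 4 purchases: (0.1831, 0.2838, 0.2726, 0.2605)
P(in Brand E after 4 purchases) = 0.2726

0.2726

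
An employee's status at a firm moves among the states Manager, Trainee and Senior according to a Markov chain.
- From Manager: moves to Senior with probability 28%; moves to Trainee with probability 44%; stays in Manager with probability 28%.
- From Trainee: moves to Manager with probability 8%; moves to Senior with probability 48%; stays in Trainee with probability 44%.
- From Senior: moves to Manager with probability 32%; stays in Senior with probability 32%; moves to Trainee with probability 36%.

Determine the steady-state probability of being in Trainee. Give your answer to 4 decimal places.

Let the stationary distribution be π with π = πP and π_1 + π_2 + π_3 = 1.
π_1 = 0.28·π_1 + 0.08·π_2 + 0.32·π_3
π_2 = 0.44·π_1 + 0.44·π_2 + 0.36·π_3
Solving with the normalization constraint gives π = (0.2131, 0.4098, 0.3770).
So the stationary probability of Trainee is 0.4098.

0.4098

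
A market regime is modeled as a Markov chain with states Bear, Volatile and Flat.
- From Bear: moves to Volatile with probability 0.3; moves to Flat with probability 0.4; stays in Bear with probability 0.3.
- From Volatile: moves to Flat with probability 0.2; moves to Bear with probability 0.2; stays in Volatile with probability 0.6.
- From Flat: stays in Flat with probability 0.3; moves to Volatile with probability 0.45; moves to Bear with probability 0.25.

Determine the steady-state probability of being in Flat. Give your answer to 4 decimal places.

0.2750

Let the stationary distribution be π with π = πP and π_1 + π_2 + π_3 = 1.
π_1 = 0.3·π_1 + 0.2·π_2 + 0.25·π_3
π_2 = 0.3·π_1 + 0.6·π_2 + 0.45·π_3
Solving with the normalization constraint gives π = (0.2375, 0.4875, 0.2750).
So the stationary probability of Flat is 0.2750.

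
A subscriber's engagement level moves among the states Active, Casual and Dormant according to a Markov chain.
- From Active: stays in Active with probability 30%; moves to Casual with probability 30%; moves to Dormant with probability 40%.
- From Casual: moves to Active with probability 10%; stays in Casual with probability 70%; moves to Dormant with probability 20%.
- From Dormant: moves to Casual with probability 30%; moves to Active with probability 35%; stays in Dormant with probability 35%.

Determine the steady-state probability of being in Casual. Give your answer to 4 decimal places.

Let the stationary distribution be π with π = πP and π_1 + π_2 + π_3 = 1.
π_1 = 0.3·π_1 + 0.1·π_2 + 0.35·π_3
π_2 = 0.3·π_1 + 0.7·π_2 + 0.3·π_3
Solving with the normalization constraint gives π = (0.2143, 0.5000, 0.2857).
So the stationary probability of Casual is 0.5000.

0.5000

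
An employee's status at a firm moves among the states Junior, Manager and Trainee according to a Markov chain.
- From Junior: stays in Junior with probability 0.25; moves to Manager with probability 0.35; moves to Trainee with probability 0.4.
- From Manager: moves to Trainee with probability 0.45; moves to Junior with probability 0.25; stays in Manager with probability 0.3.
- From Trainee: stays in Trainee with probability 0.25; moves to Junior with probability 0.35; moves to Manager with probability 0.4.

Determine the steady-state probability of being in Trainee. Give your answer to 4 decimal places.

Let the stationary distribution be π with π = πP and π_1 + π_2 + π_3 = 1.
π_1 = 0.25·π_1 + 0.25·π_2 + 0.35·π_3
π_2 = 0.35·π_1 + 0.3·π_2 + 0.4·π_3
Solving with the normalization constraint gives π = (0.2863, 0.3506, 0.3631).
So the stationary probability of Trainee is 0.3631.

0.3631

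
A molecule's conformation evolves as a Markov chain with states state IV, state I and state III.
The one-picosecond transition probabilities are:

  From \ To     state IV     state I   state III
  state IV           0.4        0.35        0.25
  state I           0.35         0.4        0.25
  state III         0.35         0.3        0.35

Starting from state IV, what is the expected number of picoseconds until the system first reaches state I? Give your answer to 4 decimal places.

Let t(s) be the expected number of picoseconds to first reach state I from state s, with t(state I) = 0. Conditioning on the first picosecond:
t(state IV) = 1 + 0.4·t(state IV) + 0.25·t(state III)
t(state III) = 1 + 0.35·t(state IV) + 0.35·t(state III)
Solving: t(state IV) = 2.9752, t(state III) = 3.1405.
Expected picoseconds from state IV to state I: 2.9752.

2.9752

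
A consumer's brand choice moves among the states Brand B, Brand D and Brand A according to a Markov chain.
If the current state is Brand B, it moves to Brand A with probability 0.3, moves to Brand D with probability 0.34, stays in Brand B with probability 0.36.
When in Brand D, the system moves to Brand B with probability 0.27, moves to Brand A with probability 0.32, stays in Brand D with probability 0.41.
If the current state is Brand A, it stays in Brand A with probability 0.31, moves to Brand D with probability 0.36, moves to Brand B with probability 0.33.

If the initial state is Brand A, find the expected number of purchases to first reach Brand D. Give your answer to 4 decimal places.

2.8313

Let t(s) be the expected number of purchases to first reach Brand D from state s, with t(Brand D) = 0. Conditioning on the first purchase:
t(Brand B) = 1 + 0.36·t(Brand B) + 0.3·t(Brand A)
t(Brand A) = 1 + 0.33·t(Brand B) + 0.31·t(Brand A)
Solving: t(Brand B) = 2.8897, t(Brand A) = 2.8313.
Expected purchases from Brand A to Brand D: 2.8313.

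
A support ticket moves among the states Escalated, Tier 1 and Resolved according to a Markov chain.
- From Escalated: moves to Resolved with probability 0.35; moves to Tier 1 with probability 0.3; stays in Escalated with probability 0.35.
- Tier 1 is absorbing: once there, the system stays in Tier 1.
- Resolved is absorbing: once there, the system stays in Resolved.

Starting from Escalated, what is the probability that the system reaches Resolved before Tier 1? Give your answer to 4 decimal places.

0.5385

Let h(s) be the probability of absorption at Resolved starting from transient state s. Then h(Resolved) = 1 and h(Tier 1) = 0. By first-step analysis:
h(Escalated) = 0.35·h(Escalated) + 0.3·0 + 0.35·1
Solving: h(Escalated) = 0.5385.
Starting from Escalated, the probability is 0.5385.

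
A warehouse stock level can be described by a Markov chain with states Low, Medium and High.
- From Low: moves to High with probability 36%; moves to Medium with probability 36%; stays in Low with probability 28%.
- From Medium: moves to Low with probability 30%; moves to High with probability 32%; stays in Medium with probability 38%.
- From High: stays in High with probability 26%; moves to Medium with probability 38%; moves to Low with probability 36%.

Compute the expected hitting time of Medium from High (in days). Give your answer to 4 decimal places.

2.6786

Let t(s) be the expected number of days to first reach Medium from state s, with t(Medium) = 0. Conditioning on the first day:
t(Low) = 1 + 0.28·t(Low) + 0.36·t(High)
t(High) = 1 + 0.36·t(Low) + 0.26·t(High)
Solving: t(Low) = 2.7282, t(High) = 2.6786.
Expected days from High to Medium: 2.6786.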